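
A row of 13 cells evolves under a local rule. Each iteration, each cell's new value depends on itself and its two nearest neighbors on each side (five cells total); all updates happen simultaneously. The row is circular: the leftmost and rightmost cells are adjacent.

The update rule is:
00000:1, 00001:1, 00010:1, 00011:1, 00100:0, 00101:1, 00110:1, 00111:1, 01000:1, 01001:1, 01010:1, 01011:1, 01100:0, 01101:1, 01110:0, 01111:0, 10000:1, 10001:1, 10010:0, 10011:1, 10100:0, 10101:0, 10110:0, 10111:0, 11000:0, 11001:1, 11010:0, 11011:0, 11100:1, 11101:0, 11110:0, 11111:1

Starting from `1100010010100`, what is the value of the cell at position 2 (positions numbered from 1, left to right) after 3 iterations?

0

iteration 1: 1001101011011
iteration 2: 1111100101000
iteration 3: 1010110110111
position 2 holds 0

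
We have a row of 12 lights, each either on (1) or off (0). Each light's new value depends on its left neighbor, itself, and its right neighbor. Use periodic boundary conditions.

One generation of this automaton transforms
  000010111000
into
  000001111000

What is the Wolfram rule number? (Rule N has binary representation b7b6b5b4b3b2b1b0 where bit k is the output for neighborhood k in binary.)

position 7: 111 → 1  (bit 7 = 1)
position 8: 110 → 1  (bit 6 = 1)
position 5: 101 → 1  (bit 5 = 1)
position 9: 100 → 0  (bit 4 = 0)
position 6: 011 → 1  (bit 3 = 1)
position 4: 010 → 0  (bit 2 = 0)
position 3: 001 → 0  (bit 1 = 0)
position 0: 000 → 0  (bit 0 = 0)
bits b7..b0 = 11101000 = 232

232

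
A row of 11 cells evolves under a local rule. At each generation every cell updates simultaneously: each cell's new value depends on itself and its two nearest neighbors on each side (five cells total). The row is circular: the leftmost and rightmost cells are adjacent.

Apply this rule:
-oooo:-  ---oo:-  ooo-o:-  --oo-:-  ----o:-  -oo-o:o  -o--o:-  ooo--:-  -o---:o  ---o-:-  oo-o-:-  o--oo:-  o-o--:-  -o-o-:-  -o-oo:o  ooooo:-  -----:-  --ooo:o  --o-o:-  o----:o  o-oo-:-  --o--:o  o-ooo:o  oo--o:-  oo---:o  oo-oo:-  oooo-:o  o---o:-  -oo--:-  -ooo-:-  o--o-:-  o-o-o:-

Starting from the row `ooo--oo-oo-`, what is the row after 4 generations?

---o--o--oo

generation 1: o-----o--o-
generation 2: -oo---o----
generation 3: ---o--ooo--
generation 4: ---o--o--oo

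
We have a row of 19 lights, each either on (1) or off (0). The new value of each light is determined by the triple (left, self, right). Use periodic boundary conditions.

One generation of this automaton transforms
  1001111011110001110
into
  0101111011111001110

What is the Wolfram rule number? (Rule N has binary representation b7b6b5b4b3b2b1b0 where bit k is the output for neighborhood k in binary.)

216

position 4: 111 → 1  (bit 7 = 1)
position 6: 110 → 1  (bit 6 = 1)
position 7: 101 → 0  (bit 5 = 0)
position 1: 100 → 1  (bit 4 = 1)
position 3: 011 → 1  (bit 3 = 1)
position 0: 010 → 0  (bit 2 = 0)
position 2: 001 → 0  (bit 1 = 0)
position 13: 000 → 0  (bit 0 = 0)
bits b7..b0 = 11011000 = 216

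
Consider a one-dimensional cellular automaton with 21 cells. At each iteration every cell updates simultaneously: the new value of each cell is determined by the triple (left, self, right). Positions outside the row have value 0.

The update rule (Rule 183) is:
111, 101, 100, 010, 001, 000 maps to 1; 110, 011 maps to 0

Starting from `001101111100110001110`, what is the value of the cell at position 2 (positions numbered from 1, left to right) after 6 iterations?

1

110010111011001110101
001111010100110101111
110110111111001110110
001001011110110101001
111111101101001111111
011111010011110111110
position 2 holds 1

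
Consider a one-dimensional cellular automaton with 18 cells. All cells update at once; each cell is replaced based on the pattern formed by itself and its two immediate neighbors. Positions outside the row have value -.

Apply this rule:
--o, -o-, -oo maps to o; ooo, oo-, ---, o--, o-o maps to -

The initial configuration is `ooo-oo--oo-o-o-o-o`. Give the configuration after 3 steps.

o---o--oo--o-o-o-o
o--oo-oo--oo-o-o-o
o-oo--o--oo--o-o-o

o-oo--o--oo--o-o-o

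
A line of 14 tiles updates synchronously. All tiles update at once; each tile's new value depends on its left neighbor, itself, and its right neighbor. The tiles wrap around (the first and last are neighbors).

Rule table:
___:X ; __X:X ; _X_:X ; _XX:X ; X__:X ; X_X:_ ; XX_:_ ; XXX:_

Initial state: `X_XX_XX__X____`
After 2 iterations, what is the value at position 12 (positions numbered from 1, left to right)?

_

X_X__X_XXXXXXX
__XXXX_X______
position 12 holds _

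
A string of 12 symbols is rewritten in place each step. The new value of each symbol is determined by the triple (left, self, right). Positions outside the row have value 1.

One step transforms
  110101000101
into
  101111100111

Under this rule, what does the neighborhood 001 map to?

At position 8 the neighborhood is 001; the next row has 0 there.

0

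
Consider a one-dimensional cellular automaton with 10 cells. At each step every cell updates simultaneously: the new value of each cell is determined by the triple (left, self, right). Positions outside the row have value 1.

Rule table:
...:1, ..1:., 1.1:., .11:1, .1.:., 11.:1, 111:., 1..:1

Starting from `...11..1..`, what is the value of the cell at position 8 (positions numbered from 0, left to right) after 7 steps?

1

step 1: 11.111..1.
step 2: .1.1.11...
step 3: .....1111.
step 4: 1111.1..1.
step 5: ...1..1...
step 6: 11..1..11.
step 7: .11..1.11.
position 8 holds 1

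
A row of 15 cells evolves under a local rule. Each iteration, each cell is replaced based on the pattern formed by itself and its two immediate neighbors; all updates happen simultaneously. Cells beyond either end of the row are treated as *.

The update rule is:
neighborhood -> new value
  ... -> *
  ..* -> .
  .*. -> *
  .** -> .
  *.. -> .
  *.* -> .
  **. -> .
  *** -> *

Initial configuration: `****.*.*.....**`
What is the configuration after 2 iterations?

**...*.*..*....

***..*.*.***..*
**...*.*..*....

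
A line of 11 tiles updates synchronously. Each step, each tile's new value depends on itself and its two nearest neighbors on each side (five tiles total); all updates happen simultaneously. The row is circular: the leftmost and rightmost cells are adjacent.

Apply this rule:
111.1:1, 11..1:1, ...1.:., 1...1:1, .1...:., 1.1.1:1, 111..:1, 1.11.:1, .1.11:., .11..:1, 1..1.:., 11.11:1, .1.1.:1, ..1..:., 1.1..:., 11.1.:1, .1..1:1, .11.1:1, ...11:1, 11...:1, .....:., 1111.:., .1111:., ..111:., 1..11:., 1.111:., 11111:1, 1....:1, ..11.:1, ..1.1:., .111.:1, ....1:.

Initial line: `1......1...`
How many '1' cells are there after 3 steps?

2

..1......1.
1...1......
..1...1....
count of 1: 2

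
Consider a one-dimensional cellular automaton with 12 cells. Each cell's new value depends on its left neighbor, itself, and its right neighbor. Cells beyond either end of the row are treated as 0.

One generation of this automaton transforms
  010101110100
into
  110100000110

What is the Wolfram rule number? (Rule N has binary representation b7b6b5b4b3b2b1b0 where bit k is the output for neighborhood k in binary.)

position 6: 111 → 0  (bit 7 = 0)
position 7: 110 → 0  (bit 6 = 0)
position 2: 101 → 0  (bit 5 = 0)
position 10: 100 → 1  (bit 4 = 1)
position 5: 011 → 0  (bit 3 = 0)
position 1: 010 → 1  (bit 2 = 1)
position 0: 001 → 1  (bit 1 = 1)
position 11: 000 → 0  (bit 0 = 0)
bits b7..b0 = 00010110 = 22

22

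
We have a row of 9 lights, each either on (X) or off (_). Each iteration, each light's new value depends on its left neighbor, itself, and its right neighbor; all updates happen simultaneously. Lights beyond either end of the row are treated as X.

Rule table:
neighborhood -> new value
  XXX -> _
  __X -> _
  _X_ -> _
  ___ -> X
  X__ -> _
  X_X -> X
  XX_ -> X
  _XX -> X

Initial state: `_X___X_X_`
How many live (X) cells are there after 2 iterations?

X__X__X_X
X______XX
count of X: 3

3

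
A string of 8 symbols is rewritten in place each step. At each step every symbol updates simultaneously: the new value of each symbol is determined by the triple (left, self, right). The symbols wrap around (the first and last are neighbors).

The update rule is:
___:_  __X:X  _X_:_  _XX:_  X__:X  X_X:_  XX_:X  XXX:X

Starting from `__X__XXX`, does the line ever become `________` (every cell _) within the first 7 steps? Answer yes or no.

XX_XX_XX
XX__X__X
XXXX_XX_
_XXX__X_
X_XXXX_X
X__XXX__
_XX_XXXX
step 7 is _XX_XXXX, still not uniform _

no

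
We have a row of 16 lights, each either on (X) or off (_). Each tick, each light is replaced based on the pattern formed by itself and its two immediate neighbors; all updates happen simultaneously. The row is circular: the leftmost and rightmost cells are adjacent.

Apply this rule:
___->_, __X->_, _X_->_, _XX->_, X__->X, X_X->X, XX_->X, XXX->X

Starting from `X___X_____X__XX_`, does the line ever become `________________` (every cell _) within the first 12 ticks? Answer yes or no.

_X___X_____X__XX
X_X___X_____X__X
XX_X___X_____X__
_XX_X___X_____X_
__XX_X___X_____X
X__XX_X___X_____
_X__XX_X___X____
__X__XX_X___X___
___X__XX_X___X__
____X__XX_X___X_
_____X__XX_X___X
X_____X__XX_X___
tick 12 is X_____X__XX_X___, still not uniform _

no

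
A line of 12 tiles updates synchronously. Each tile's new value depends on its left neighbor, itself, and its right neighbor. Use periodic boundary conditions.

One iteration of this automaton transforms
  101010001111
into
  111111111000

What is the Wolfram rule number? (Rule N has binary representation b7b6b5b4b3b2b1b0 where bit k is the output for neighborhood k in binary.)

position 9: 111 → 0  (bit 7 = 0)
position 0: 110 → 1  (bit 6 = 1)
position 1: 101 → 1  (bit 5 = 1)
position 5: 100 → 1  (bit 4 = 1)
position 8: 011 → 1  (bit 3 = 1)
position 2: 010 → 1  (bit 2 = 1)
position 7: 001 → 1  (bit 1 = 1)
position 6: 000 → 1  (bit 0 = 1)
bits b7..b0 = 01111111 = 127

127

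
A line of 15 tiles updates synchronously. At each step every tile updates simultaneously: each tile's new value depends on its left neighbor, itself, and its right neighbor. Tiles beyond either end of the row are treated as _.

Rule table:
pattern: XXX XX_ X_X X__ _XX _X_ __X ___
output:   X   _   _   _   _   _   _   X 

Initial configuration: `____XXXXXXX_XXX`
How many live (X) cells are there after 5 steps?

8

XXX__XXXXX___X_
_X____XXX__X___
___XX__X_____XX
XX_______XXX___
___XXXXX__X__XX
count of X: 8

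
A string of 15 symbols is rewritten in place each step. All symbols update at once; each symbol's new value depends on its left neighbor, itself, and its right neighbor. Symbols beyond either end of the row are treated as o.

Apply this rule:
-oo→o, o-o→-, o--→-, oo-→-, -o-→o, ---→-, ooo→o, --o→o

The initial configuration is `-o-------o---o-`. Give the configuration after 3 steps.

-o----oo--oo--o

-o------oo--oo-
-o-----oo--oo--
-o----oo--oo--o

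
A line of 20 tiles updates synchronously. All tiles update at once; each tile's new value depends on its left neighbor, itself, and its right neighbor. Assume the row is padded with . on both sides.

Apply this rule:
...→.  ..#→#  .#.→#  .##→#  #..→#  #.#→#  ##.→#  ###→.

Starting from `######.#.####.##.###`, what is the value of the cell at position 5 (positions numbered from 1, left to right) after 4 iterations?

#....#####..######.#
##..##...####....###
#######.##..##..##.#
#.....##############
position 5 holds .

.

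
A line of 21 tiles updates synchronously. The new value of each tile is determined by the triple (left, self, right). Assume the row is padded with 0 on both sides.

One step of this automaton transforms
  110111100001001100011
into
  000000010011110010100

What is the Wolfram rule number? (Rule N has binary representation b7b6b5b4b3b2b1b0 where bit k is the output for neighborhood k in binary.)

position 4: 111 → 0  (bit 7 = 0)
position 1: 110 → 0  (bit 6 = 0)
position 2: 101 → 0  (bit 5 = 0)
position 7: 100 → 1  (bit 4 = 1)
position 0: 011 → 0  (bit 3 = 0)
position 11: 010 → 1  (bit 2 = 1)
position 10: 001 → 1  (bit 1 = 1)
position 8: 000 → 0  (bit 0 = 0)
bits b7..b0 = 00010110 = 22

22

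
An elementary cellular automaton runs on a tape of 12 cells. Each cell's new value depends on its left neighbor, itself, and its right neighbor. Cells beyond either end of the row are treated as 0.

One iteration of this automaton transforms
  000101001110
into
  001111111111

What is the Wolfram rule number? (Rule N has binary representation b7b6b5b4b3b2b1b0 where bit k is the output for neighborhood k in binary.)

position 9: 111 → 1  (bit 7 = 1)
position 10: 110 → 1  (bit 6 = 1)
position 4: 101 → 1  (bit 5 = 1)
position 6: 100 → 1  (bit 4 = 1)
position 8: 011 → 1  (bit 3 = 1)
position 3: 010 → 1  (bit 2 = 1)
position 2: 001 → 1  (bit 1 = 1)
position 0: 000 → 0  (bit 0 = 0)
bits b7..b0 = 11111110 = 254

254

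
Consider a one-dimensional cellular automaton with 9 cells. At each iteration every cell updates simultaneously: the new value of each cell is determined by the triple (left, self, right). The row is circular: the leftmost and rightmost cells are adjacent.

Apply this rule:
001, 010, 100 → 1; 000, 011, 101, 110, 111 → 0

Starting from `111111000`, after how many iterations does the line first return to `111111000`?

4

iteration 1: 000000101
iteration 2: 100001101
iteration 3: 010010000
iteration 4: 111111000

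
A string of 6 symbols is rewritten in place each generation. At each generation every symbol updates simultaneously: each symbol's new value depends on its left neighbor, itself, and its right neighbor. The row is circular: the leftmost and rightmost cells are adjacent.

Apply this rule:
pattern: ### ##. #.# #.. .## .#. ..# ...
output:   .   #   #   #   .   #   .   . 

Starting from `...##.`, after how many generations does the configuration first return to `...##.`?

....##
#....#
##....
.##...
..##..
...##.

6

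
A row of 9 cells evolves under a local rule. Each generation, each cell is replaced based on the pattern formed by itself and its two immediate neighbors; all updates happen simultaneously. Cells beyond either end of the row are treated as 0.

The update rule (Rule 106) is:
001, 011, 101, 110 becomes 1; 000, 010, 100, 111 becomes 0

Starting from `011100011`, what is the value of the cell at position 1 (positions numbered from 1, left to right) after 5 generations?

generation 1: 110100111
generation 2: 111001101
generation 3: 101011110
generation 4: 010110010
generation 5: 101110100
position 1 holds 1

1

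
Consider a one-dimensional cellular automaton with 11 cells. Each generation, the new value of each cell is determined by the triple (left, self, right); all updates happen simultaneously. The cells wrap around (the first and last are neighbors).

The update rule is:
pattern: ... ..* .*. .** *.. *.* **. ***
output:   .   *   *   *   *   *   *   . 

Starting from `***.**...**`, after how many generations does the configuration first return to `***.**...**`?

..*****.**.
.**...*****
****.**...*
...*****.**
*.**...****
*****.**...
*...*****.*
**.**...***
.*****.**..
**...*****.
***.**...**

11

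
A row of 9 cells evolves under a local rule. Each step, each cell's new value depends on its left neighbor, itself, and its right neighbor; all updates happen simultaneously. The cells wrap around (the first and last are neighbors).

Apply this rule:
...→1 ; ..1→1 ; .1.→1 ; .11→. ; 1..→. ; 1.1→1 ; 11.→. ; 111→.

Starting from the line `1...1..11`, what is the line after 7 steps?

1....11..

step 1: ..111.1..
step 2: 11...11.1
step 3: ...11..1.
step 4: 111...11.
step 5: ....11..1
step 6: .111...11
step 7: 1....11..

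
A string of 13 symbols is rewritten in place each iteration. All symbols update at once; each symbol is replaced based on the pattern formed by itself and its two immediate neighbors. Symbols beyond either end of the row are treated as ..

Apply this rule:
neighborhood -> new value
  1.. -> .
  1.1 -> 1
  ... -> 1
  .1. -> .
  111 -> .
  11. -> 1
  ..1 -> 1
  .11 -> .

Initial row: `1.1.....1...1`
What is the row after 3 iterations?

iteration 1: .1..1111..11.
iteration 2: 1..1...1.1.1.
iteration 3: ..1..11.1.1..

..1..11.1.1..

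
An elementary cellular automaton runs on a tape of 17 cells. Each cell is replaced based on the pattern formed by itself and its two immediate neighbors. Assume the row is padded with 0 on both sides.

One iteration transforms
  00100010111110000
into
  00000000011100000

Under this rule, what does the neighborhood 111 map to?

1

At position 9 the neighborhood is 111; the next row has 1 there.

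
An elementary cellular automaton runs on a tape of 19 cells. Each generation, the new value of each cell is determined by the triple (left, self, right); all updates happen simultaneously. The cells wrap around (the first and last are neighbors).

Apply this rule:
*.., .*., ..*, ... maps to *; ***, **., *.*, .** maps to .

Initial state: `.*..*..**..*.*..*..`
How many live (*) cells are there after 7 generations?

17

generation 1: *******..***.******
generation 2: .......**..........
generation 3: *******..**********
generation 4: .......**..........  (repeats generation 2; period 2)
generation 7: *******..**********
count of *: 17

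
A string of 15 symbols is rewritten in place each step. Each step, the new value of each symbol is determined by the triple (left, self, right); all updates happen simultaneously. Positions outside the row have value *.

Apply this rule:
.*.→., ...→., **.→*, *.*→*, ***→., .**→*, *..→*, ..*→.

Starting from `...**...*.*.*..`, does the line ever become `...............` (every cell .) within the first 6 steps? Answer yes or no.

step 1: *..***...*.*.*.
step 2: **.*.**...*.*.*
step 3: .**.****...*.**
step 4: *****..**...**.
step 5: ....**.***..***
step 6: *...****.**.*..
step 6 is *...****.**.*.., still not uniform .

no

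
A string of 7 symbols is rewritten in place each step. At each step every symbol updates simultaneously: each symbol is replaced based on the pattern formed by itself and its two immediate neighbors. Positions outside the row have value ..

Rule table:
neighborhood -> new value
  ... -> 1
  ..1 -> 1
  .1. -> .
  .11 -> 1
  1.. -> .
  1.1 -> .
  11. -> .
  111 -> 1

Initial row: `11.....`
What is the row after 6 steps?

11..1..

step 1: 1..1111
step 2: ..1111.
step 3: 11111..
step 4: 1111..1
step 5: 111..1.
step 6: 11..1..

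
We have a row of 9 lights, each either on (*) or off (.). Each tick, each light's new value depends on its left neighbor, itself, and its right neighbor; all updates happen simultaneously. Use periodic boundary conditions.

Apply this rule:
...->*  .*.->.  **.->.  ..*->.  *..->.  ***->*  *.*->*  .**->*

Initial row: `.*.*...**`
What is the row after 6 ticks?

...*.*..*

*.*..*.*.
.*....*.*
*..**..*.
...*....*
.*...**..
...*.*..*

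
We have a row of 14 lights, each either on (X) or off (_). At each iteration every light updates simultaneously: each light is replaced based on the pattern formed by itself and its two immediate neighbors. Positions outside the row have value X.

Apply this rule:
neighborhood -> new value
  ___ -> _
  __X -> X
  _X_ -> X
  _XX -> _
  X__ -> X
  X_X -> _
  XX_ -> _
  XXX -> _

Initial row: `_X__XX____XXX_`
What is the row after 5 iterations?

_XXX__X__X____
____XXXXXXX__X
X__X_______XX_
_XXXX_____X___
_____X___XXX_X

_____X___XXX_X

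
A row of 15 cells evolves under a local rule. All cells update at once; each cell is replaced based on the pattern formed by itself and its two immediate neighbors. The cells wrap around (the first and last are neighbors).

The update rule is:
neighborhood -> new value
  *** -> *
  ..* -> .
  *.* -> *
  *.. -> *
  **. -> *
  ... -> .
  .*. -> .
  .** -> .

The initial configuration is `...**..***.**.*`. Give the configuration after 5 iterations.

.**.*...**..***

*...**..***.**.
.*...**..***.**
*.*...**..***.*
**.*...**..***.
.**.*...**..***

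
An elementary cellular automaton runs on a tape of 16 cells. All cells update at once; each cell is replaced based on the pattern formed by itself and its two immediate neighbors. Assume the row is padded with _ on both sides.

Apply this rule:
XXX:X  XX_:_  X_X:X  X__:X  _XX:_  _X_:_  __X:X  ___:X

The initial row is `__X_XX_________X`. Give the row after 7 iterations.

XX_X__XXXXXXXXX_
__X_XX_XXXXXXX_X
XX_X__X_XXXXX_X_
__X_XX_X_XXX_X_X
XX_X__X_X_X_X_X_
__X_XX_X_X_X_X_X
XX_X__X_X_X_X_X_

XX_X__X_X_X_X_X_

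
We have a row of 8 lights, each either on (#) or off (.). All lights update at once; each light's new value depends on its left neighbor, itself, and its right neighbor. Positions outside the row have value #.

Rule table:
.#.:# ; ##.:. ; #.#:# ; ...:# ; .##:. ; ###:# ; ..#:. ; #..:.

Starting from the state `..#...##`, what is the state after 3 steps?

...#..#.

..#.#..#
..###...
...#..#.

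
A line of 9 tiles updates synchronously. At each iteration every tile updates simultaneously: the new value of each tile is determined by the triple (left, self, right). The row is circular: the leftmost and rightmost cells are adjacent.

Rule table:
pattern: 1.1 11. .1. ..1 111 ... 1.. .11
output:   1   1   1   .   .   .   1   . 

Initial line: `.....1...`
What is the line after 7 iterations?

.....11..
......11.
.......11
1.......1
11.......
.11......
..11.....

..11.....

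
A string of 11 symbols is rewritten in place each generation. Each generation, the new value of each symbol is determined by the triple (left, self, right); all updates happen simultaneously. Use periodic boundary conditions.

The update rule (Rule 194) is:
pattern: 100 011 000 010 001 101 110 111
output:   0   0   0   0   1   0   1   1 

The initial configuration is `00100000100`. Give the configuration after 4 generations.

00001000010

01000001000
10000010000
00000100001
00001000010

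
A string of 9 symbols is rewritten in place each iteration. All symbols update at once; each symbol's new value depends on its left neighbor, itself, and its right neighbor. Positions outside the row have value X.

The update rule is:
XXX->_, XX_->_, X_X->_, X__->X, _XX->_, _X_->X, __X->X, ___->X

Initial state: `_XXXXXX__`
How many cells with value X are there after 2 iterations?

7

_______XX
XXXXXXX__
count of X: 7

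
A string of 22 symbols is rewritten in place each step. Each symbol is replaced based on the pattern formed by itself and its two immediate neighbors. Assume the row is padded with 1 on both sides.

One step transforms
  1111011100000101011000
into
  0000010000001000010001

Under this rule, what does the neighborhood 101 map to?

0

At position 4 the neighborhood is 101; the next row has 0 there.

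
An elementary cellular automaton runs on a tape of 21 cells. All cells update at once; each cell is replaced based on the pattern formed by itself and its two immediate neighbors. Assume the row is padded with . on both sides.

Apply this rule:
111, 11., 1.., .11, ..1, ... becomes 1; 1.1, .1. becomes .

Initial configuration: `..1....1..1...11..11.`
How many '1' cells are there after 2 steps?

18

11.1111.11.1111111111
11.1111.11.1111111111
count of 1: 18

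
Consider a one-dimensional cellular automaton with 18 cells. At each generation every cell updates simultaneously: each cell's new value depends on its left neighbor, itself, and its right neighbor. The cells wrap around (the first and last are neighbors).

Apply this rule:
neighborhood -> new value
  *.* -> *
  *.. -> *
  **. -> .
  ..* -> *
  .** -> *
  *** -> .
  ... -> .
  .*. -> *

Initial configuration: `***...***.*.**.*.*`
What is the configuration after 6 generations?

...*.**..****.****
*.****.***...**...
***...**..*.**.*.*
...*.**.*****.****
*.****.**....**...
***...**.*..**.*.*

***...**.*..**.*.*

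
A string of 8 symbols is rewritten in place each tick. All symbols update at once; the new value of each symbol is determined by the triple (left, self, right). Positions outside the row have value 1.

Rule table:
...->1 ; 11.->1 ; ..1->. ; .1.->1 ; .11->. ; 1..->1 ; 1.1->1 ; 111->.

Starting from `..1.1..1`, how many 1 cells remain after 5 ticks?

tick 1: 1.1111..
tick 2: 11...11.
tick 3: .111..11
tick 4: 1..11...
tick 5: 11..111.
count of 1: 5

5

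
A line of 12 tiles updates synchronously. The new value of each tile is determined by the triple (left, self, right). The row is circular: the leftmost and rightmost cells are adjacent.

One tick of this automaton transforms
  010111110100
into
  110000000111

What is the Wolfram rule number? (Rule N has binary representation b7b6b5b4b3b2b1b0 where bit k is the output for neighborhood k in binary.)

position 4: 111 → 0  (bit 7 = 0)
position 7: 110 → 0  (bit 6 = 0)
position 2: 101 → 0  (bit 5 = 0)
position 10: 100 → 1  (bit 4 = 1)
position 3: 011 → 0  (bit 3 = 0)
position 1: 010 → 1  (bit 2 = 1)
position 0: 001 → 1  (bit 1 = 1)
position 11: 000 → 1  (bit 0 = 1)
bits b7..b0 = 00010111 = 23

23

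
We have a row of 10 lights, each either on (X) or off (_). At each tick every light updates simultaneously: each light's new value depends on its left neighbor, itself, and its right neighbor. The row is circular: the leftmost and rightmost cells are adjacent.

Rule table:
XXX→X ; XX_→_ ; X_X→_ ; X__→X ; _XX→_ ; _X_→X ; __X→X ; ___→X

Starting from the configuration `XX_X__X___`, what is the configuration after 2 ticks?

XXX_XXXXX_

tick 1: ___XXXXXXX
tick 2: XXX_XXXXX_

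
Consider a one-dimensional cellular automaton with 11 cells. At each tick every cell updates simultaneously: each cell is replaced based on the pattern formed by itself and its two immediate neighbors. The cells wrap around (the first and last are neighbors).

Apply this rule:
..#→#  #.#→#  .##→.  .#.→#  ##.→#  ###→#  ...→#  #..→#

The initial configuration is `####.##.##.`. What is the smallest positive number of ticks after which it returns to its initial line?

11

.####.##.##
#.####.##.#
##.####.##.
.##.####.##
#.##.####.#
##.##.####.
.##.##.####
#.##.##.###
##.##.##.##
###.##.##.#
####.##.##.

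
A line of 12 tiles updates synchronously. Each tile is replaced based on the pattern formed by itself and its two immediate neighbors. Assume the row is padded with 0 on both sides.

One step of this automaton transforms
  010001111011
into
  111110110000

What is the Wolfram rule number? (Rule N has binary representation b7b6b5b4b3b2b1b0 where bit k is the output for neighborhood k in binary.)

151

position 6: 111 → 1  (bit 7 = 1)
position 8: 110 → 0  (bit 6 = 0)
position 9: 101 → 0  (bit 5 = 0)
position 2: 100 → 1  (bit 4 = 1)
position 5: 011 → 0  (bit 3 = 0)
position 1: 010 → 1  (bit 2 = 1)
position 0: 001 → 1  (bit 1 = 1)
position 3: 000 → 1  (bit 0 = 1)
bits b7..b0 = 10010111 = 151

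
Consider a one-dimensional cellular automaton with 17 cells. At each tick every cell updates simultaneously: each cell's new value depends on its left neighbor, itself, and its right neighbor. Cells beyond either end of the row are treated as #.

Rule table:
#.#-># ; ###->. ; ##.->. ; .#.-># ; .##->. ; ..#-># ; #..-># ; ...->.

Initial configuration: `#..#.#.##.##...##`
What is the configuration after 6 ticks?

#.#..#.###....###

.######..#..#.#..
#......##########
.#....#..........
###..###........#
...##...#......#.
#.#..#.###....###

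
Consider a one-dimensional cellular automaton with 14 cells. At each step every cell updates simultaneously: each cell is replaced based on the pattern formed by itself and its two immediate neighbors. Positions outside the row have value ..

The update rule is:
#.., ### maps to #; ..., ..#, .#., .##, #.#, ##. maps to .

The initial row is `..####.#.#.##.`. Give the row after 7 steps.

..........#...

...##........#
.....#........
......#.......
.......#......
........#.....
.........#....
..........#...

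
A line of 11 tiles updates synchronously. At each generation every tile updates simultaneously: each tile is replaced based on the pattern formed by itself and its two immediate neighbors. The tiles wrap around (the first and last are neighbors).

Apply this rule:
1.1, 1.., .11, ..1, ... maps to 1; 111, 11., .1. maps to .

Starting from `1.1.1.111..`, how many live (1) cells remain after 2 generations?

.1.1.11..11
1.1.11.111.
count of 1: 7

7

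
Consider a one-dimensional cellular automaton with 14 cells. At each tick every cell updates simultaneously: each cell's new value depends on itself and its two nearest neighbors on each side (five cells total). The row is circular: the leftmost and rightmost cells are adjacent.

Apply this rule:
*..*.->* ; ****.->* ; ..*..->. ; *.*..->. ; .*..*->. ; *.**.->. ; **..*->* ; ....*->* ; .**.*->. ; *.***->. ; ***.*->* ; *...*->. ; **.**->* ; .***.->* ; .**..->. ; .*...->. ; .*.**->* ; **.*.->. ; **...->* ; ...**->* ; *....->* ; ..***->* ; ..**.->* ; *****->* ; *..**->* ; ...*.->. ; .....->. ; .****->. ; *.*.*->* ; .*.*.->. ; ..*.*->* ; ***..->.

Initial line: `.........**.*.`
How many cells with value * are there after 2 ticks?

*......***....
..*..****.***.
count of *: 8

8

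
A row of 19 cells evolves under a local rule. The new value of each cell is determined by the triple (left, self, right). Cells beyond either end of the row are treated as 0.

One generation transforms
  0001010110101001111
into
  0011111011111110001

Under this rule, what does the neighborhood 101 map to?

At position 4 the neighborhood is 101; the next row has 1 there.

1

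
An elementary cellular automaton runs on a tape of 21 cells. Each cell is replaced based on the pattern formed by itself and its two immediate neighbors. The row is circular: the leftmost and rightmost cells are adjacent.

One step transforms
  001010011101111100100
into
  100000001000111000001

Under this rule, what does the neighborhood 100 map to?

0

At position 5 the neighborhood is 100; the next row has 0 there.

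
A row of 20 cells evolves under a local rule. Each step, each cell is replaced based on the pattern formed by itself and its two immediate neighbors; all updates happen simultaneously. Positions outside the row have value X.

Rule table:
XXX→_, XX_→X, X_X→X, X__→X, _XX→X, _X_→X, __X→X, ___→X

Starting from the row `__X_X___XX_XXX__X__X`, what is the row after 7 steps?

step 1: XXXXXXXXXXXX_XXXXXXX
step 2: ___________XXX______
step 3: XXXXXXXXXXXX_XXXXXXX  (repeats step 1; period 2)
step 7: XXXXXXXXXXXX_XXXXXXX

XXXXXXXXXXXX_XXXXXXX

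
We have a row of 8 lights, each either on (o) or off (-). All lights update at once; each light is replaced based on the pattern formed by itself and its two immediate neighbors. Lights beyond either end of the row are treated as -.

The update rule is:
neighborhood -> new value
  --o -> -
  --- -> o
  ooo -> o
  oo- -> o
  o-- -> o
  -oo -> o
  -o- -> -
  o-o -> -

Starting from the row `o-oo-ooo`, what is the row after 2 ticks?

o-oo-ooo

--oo-ooo
o-oo-ooo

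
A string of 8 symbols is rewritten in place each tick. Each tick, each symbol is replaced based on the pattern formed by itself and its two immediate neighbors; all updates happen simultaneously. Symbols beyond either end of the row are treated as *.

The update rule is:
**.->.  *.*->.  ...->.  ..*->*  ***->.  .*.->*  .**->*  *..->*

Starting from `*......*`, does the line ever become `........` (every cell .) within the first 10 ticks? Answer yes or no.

no

.*....**
.**..**.
.*.***..
.*.*..**
.*.****.
.*.*....
.*.**..*
.*.*.***
.*.*.*..
.*.*.***
tick 10 is .*.*.***, still not uniform .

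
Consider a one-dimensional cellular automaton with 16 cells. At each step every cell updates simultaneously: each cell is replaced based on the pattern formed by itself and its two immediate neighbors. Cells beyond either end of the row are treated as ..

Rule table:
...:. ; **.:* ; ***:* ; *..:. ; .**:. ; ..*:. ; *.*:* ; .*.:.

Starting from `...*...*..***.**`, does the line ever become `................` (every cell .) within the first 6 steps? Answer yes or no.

yes

...........***.*
............***.
.............**.
..............*.
................
all cells are . at step 5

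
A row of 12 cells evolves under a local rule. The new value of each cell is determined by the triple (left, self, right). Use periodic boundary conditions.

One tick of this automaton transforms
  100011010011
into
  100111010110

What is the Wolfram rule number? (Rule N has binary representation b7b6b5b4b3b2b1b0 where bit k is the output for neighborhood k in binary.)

position 11: 111 → 0  (bit 7 = 0)
position 0: 110 → 1  (bit 6 = 1)
position 6: 101 → 0  (bit 5 = 0)
position 1: 100 → 0  (bit 4 = 0)
position 4: 011 → 1  (bit 3 = 1)
position 7: 010 → 1  (bit 2 = 1)
position 3: 001 → 1  (bit 1 = 1)
position 2: 000 → 0  (bit 0 = 0)
bits b7..b0 = 01001110 = 78

78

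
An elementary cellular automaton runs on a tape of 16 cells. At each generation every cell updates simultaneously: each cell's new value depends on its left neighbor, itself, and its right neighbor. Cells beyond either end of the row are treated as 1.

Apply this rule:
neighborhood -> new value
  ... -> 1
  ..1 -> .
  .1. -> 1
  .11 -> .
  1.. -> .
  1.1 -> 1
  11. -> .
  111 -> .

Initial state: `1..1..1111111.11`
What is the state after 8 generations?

......11111.....

...1.........1..
.1.1.1111111.1..
11111.......11..
......11111.....
.1111.......111.
1.....11111....1
..111.......11..
......11111.....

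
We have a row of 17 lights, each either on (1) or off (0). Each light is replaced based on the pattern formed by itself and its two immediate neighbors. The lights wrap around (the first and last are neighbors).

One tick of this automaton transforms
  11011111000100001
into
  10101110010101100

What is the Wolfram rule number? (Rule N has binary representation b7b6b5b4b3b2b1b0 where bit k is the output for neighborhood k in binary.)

165

position 0: 111 → 1  (bit 7 = 1)
position 1: 110 → 0  (bit 6 = 0)
position 2: 101 → 1  (bit 5 = 1)
position 8: 100 → 0  (bit 4 = 0)
position 3: 011 → 0  (bit 3 = 0)
position 11: 010 → 1  (bit 2 = 1)
position 10: 001 → 0  (bit 1 = 0)
position 9: 000 → 1  (bit 0 = 1)
bits b7..b0 = 10100101 = 165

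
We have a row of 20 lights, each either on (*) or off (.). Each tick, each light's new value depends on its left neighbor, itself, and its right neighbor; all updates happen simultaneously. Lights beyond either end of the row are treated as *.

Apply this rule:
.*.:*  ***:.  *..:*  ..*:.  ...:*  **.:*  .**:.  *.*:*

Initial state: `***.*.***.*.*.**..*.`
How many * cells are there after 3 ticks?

tick 1: ..****..******.**.**
tick 2: *....**......**.**..
tick 3: ****..******..**.**.
count of *: 14

14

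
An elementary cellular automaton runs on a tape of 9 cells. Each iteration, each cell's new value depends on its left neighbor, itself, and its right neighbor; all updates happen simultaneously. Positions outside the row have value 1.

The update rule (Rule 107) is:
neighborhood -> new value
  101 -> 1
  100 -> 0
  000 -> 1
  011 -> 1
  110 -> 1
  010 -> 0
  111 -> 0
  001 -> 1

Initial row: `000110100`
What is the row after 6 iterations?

011111001
110001011
010110110
101111111
111000000
001011111

001011111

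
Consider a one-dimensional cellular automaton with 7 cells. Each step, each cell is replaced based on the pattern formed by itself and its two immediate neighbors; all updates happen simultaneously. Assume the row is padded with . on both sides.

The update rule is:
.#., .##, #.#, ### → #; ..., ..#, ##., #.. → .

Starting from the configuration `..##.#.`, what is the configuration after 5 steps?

..#.##.
..###..
..##...
..#....
..#....

..#....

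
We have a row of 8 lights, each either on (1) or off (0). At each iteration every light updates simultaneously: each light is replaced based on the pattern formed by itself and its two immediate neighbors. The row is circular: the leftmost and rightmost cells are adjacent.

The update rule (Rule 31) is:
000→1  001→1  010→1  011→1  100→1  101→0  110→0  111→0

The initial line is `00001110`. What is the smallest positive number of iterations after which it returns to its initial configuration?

11111001
00000111
11111100
10000011
01111110
11000001
00111111
11100000
10011111
01110000
11001111
00111000
11100111
00011100
11110011
00001110

16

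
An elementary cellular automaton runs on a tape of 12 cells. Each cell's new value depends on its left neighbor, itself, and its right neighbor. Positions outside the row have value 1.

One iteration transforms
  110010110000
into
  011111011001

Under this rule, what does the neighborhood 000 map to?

At position 9 the neighborhood is 000; the next row has 0 there.

0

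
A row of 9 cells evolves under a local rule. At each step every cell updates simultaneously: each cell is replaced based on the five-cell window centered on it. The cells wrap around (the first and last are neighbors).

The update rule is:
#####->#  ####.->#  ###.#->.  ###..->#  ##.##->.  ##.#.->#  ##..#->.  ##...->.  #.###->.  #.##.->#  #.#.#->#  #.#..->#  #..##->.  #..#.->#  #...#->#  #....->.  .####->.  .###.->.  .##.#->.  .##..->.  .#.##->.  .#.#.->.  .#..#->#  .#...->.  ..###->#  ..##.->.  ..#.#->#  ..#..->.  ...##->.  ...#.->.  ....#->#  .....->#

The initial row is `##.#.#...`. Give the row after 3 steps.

step 1: ..##.#.#.
step 2: #...##.#.
step 3: #.#...##.

#.#...##.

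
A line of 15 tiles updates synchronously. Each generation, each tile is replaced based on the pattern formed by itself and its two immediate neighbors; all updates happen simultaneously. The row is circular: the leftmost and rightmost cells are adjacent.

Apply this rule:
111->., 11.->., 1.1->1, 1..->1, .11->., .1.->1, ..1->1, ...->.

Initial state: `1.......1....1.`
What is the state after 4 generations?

11.....111..111
..1...1...11...
.111.111.1..1..
1...1...111111.

1...1...111111.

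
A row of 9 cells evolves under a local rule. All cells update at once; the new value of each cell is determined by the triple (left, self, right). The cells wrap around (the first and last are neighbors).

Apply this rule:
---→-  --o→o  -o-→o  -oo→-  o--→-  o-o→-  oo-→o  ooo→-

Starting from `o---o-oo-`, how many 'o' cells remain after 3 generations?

o--oo--o-
o-o-o-oo-
o-o-o--o-
count of o: 4

4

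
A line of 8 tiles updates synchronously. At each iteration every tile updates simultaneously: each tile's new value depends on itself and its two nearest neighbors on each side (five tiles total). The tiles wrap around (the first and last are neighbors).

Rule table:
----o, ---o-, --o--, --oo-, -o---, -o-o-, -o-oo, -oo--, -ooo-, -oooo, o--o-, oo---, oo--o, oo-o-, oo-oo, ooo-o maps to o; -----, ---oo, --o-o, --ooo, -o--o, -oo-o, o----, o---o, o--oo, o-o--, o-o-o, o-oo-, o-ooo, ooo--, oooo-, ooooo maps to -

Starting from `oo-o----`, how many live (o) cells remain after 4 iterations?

4

iteration 1: o-o-o-o-
iteration 2: -o-o-o-o
iteration 3: o-o-o-o-  (repeats iteration 1; period 2)
iteration 4: -o-o-o-o
count of o: 4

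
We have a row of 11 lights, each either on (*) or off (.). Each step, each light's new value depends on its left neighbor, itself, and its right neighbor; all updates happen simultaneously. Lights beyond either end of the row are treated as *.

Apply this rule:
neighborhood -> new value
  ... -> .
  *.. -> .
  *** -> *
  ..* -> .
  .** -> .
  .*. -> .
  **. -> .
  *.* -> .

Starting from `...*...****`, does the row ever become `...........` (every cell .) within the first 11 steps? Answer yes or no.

yes

........***
.........**
..........*
...........
all cells are . at step 4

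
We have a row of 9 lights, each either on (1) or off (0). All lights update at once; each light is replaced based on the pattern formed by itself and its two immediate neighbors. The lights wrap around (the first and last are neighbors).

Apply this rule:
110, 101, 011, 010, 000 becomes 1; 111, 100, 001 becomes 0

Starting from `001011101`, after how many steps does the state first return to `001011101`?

step 1: 001110111
step 2: 001011101

2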